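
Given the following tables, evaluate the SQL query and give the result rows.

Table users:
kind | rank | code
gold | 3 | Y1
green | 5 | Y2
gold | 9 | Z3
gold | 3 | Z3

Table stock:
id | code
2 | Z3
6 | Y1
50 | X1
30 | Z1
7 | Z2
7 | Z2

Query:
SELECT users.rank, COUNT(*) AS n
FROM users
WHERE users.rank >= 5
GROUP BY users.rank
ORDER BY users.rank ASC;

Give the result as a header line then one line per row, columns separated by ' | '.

== RESULT ==
users.rank | n
5 | 1
9 | 1

Derivation:
After WHERE (2 rows):
users.kind | users.rank | users.code
green | 5 | Y2
gold | 9 | Z3
After GROUP BY (2 rows):
users.rank | n
5 | 1
9 | 1
After ORDER BY (2 rows):
users.rank | n
5 | 1
9 | 1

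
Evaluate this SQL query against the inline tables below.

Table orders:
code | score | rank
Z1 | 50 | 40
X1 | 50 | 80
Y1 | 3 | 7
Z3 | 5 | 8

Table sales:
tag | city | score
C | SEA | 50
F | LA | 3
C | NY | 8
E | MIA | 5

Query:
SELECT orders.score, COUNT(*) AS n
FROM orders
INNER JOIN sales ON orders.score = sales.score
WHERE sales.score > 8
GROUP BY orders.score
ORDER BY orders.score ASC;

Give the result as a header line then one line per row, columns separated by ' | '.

== RESULT ==
orders.score | n
50 | 2

Derivation:
After JOIN sales (4 rows):
orders.code | orders.score | orders.rank | sales.tag | sales.city | sales.score
Z1 | 50 | 40 | C | SEA | 50
X1 | 50 | 80 | C | SEA | 50
Y1 | 3 | 7 | F | LA | 3
Z3 | 5 | 8 | E | MIA | 5
After WHERE (2 rows):
orders.code | orders.score | orders.rank | sales.tag | sales.city | sales.score
Z1 | 50 | 40 | C | SEA | 50
X1 | 50 | 80 | C | SEA | 50
After GROUP BY (1 rows):
orders.score | n
50 | 2
After ORDER BY (1 rows):
orders.score | n
50 | 2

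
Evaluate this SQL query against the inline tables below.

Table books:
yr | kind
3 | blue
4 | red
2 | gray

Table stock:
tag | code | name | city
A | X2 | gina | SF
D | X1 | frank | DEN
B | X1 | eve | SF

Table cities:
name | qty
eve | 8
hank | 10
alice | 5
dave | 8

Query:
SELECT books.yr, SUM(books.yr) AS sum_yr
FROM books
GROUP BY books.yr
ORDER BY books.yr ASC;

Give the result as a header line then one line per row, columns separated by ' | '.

== RESULT ==
books.yr | sum_yr
2 | 2
3 | 3
4 | 4

Derivation:
After GROUP BY (3 rows):
books.yr | sum_yr
3 | 3
4 | 4
2 | 2
After ORDER BY (3 rows):
books.yr | sum_yr
2 | 2
3 | 3
4 | 4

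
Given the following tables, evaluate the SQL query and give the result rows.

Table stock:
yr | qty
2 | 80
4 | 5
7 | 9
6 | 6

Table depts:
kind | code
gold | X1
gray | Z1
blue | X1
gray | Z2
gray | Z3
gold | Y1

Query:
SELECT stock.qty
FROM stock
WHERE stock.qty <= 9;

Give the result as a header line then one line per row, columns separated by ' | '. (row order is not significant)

== RESULT ==
stock.qty
5
9
6

Derivation:
After WHERE (3 rows):
stock.yr | stock.qty
4 | 5
7 | 9
6 | 6
After SELECT (3 rows):
stock.qty
5
9
6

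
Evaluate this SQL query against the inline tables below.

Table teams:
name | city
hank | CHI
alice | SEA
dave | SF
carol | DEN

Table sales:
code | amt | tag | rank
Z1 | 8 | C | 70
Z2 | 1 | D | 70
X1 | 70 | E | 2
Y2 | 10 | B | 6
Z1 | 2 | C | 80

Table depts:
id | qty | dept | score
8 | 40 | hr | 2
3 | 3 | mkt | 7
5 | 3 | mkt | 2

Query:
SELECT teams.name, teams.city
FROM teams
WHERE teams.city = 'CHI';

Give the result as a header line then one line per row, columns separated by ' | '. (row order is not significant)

== RESULT ==
teams.name | teams.city
hank | CHI

Derivation:
After WHERE (1 rows):
teams.name | teams.city
hank | CHI
After SELECT (1 rows):
teams.name | teams.city
hank | CHI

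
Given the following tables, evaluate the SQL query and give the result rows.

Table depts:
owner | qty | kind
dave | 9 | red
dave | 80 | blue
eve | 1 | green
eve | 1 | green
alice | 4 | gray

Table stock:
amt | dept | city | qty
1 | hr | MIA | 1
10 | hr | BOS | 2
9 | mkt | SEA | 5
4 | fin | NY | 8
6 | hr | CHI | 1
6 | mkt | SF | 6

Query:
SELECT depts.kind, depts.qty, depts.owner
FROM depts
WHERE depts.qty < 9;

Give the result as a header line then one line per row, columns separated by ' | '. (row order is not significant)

After WHERE (3 rows):
depts.owner | depts.qty | depts.kind
eve | 1 | green
eve | 1 | green
alice | 4 | gray
After SELECT (3 rows):
depts.kind | depts.qty | depts.owner
green | 1 | eve
green | 1 | eve
gray | 4 | alice

== RESULT ==
depts.kind | depts.qty | depts.owner
green | 1 | eve
green | 1 | eve
gray | 4 | alice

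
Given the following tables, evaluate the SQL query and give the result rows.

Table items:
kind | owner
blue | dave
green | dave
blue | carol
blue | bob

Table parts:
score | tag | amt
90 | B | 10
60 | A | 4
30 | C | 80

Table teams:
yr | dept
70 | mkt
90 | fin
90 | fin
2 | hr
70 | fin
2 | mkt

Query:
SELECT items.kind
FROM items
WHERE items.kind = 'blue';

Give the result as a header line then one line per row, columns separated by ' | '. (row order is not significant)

After WHERE (3 rows):
items.kind | items.owner
blue | dave
blue | carol
blue | bob
After SELECT (3 rows):
items.kind
blue
blue
blue

== RESULT ==
items.kind
blue
blue
blue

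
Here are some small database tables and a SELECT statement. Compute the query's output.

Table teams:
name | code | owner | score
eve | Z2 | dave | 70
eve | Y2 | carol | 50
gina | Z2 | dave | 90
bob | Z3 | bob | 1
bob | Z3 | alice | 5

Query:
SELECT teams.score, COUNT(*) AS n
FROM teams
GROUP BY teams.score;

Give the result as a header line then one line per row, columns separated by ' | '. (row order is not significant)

After GROUP BY (5 rows):
teams.score | n
70 | 1
50 | 1
90 | 1
1 | 1
5 | 1

== RESULT ==
teams.score | n
70 | 1
50 | 1
90 | 1
1 | 1
5 | 1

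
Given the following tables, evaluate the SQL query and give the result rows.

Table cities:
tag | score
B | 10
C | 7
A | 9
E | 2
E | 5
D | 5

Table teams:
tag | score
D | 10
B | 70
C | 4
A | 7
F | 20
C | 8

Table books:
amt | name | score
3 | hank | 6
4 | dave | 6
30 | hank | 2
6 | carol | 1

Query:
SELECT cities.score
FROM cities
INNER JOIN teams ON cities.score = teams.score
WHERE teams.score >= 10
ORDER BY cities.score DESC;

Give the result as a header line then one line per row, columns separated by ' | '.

== RESULT ==
cities.score
10

Derivation:
After JOIN teams (2 rows):
cities.tag | cities.score | teams.tag | teams.score
B | 10 | D | 10
C | 7 | A | 7
After WHERE (1 rows):
cities.tag | cities.score | teams.tag | teams.score
B | 10 | D | 10
After SELECT (1 rows):
cities.score
10
After ORDER BY (1 rows):
cities.score
10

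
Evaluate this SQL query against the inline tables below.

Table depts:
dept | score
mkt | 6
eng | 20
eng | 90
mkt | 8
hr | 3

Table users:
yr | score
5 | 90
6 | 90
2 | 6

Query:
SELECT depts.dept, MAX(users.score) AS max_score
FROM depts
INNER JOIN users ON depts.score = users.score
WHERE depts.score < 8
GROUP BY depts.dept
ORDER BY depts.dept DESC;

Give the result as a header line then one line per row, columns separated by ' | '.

== RESULT ==
depts.dept | max_score
mkt | 6

Derivation:
After JOIN users (3 rows):
depts.dept | depts.score | users.yr | users.score
mkt | 6 | 2 | 6
eng | 90 | 5 | 90
eng | 90 | 6 | 90
After WHERE (1 rows):
depts.dept | depts.score | users.yr | users.score
mkt | 6 | 2 | 6
After GROUP BY (1 rows):
depts.dept | max_score
mkt | 6
After ORDER BY (1 rows):
depts.dept | max_score
mkt | 6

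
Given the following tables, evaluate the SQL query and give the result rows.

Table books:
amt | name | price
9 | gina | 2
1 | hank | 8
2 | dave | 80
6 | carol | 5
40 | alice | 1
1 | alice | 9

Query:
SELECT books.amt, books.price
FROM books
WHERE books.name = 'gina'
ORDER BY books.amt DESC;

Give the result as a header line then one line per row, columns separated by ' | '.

== RESULT ==
books.amt | books.price
9 | 2

Derivation:
After WHERE (1 rows):
books.amt | books.name | books.price
9 | gina | 2
After SELECT (1 rows):
books.amt | books.price
9 | 2
After ORDER BY (1 rows):
books.amt | books.price
9 | 2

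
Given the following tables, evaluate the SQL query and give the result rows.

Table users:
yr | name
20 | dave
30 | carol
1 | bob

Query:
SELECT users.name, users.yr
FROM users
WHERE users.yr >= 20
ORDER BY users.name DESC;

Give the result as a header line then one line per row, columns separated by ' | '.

== RESULT ==
users.name | users.yr
dave | 20
carol | 30

Derivation:
After WHERE (2 rows):
users.yr | users.name
20 | dave
30 | carol
After SELECT (2 rows):
users.name | users.yr
dave | 20
carol | 30
After ORDER BY (2 rows):
users.name | users.yr
dave | 20
carol | 30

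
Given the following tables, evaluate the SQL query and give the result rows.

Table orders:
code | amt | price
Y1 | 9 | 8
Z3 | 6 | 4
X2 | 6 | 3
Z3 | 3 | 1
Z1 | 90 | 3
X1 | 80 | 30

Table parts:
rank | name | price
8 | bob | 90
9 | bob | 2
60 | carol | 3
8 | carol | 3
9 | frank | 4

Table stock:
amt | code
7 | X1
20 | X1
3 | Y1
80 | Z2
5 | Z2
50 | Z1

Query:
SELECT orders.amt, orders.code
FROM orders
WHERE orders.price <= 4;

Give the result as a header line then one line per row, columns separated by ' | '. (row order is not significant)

== RESULT ==
orders.amt | orders.code
6 | Z3
6 | X2
3 | Z3
90 | Z1

Derivation:
After WHERE (4 rows):
orders.code | orders.amt | orders.price
Z3 | 6 | 4
X2 | 6 | 3
Z3 | 3 | 1
Z1 | 90 | 3
After SELECT (4 rows):
orders.amt | orders.code
6 | Z3
6 | X2
3 | Z3
90 | Z1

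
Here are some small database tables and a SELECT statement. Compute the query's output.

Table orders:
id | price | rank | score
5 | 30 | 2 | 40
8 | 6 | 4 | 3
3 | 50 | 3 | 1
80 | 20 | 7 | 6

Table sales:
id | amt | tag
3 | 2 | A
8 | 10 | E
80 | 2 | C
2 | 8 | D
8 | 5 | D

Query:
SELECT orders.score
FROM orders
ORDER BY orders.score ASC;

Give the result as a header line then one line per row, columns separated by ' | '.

== RESULT ==
orders.score
1
3
6
40

Derivation:
After SELECT (4 rows):
orders.score
40
3
1
6
After ORDER BY (4 rows):
orders.score
1
3
6
40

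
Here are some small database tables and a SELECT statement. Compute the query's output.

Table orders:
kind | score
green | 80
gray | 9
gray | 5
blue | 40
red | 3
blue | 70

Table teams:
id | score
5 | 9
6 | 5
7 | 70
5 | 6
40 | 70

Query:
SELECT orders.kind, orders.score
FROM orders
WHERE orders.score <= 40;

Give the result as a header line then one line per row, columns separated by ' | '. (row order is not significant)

After WHERE (4 rows):
orders.kind | orders.score
gray | 9
gray | 5
blue | 40
red | 3
After SELECT (4 rows):
orders.kind | orders.score
gray | 9
gray | 5
blue | 40
red | 3

== RESULT ==
orders.kind | orders.score
gray | 9
gray | 5
blue | 40
red | 3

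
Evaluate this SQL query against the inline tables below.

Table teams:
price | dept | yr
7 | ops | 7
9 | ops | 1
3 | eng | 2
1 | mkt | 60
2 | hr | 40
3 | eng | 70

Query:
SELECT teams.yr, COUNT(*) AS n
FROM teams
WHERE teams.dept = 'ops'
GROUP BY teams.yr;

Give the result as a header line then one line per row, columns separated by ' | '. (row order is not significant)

== RESULT ==
teams.yr | n
7 | 1
1 | 1

Derivation:
After WHERE (2 rows):
teams.price | teams.dept | teams.yr
7 | ops | 7
9 | ops | 1
After GROUP BY (2 rows):
teams.yr | n
7 | 1
1 | 1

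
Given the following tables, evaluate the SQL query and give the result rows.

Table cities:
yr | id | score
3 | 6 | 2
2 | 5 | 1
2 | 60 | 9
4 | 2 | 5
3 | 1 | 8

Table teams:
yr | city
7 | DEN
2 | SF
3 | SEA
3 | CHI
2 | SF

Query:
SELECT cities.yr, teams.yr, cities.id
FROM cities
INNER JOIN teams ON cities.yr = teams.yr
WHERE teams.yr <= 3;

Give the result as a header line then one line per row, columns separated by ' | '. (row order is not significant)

After JOIN teams (8 rows):
cities.yr | cities.id | cities.score | teams.yr | teams.city
3 | 6 | 2 | 3 | SEA
3 | 6 | 2 | 3 | CHI
2 | 5 | 1 | 2 | SF
2 | 5 | 1 | 2 | SF
2 | 60 | 9 | 2 | SF
2 | 60 | 9 | 2 | SF
3 | 1 | 8 | 3 | SEA
3 | 1 | 8 | 3 | CHI
After WHERE (8 rows):
cities.yr | cities.id | cities.score | teams.yr | teams.city
3 | 6 | 2 | 3 | SEA
3 | 6 | 2 | 3 | CHI
2 | 5 | 1 | 2 | SF
2 | 5 | 1 | 2 | SF
2 | 60 | 9 | 2 | SF
2 | 60 | 9 | 2 | SF
3 | 1 | 8 | 3 | SEA
3 | 1 | 8 | 3 | CHI
After SELECT (8 rows):
cities.yr | teams.yr | cities.id
3 | 3 | 6
3 | 3 | 6
2 | 2 | 5
2 | 2 | 5
2 | 2 | 60
2 | 2 | 60
3 | 3 | 1
3 | 3 | 1

== RESULT ==
cities.yr | teams.yr | cities.id
3 | 3 | 6
3 | 3 | 6
2 | 2 | 5
2 | 2 | 5
2 | 2 | 60
2 | 2 | 60
3 | 3 | 1
3 | 3 | 1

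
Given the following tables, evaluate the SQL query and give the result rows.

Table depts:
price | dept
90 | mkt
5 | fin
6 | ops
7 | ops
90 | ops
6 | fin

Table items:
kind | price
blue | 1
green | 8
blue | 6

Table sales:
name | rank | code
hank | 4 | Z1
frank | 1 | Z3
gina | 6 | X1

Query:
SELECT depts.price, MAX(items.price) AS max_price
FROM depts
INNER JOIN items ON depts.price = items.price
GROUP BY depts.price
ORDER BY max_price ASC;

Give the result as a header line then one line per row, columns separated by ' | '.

== RESULT ==
depts.price | max_price
6 | 6

Derivation:
After JOIN items (2 rows):
depts.price | depts.dept | items.kind | items.price
6 | ops | blue | 6
6 | fin | blue | 6
After GROUP BY (1 rows):
depts.price | max_price
6 | 6
After ORDER BY (1 rows):
depts.price | max_price
6 | 6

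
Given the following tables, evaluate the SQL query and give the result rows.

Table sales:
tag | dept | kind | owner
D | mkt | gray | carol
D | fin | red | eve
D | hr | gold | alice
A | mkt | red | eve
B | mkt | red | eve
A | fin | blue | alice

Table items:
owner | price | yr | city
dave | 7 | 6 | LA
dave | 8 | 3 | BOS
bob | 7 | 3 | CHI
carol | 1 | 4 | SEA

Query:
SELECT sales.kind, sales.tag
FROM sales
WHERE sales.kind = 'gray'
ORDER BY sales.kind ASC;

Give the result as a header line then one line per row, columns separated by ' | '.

After WHERE (1 rows):
sales.tag | sales.dept | sales.kind | sales.owner
D | mkt | gray | carol
After SELECT (1 rows):
sales.kind | sales.tag
gray | D
After ORDER BY (1 rows):
sales.kind | sales.tag
gray | D

== RESULT ==
sales.kind | sales.tag
gray | D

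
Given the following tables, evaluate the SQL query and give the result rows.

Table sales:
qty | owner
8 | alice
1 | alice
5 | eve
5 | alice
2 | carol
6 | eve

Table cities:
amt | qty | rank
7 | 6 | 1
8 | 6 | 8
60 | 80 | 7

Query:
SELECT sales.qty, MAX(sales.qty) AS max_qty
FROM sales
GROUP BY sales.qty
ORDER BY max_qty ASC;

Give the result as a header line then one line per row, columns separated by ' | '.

== RESULT ==
sales.qty | max_qty
1 | 1
2 | 2
5 | 5
6 | 6
8 | 8

Derivation:
After GROUP BY (5 rows):
sales.qty | max_qty
8 | 8
1 | 1
5 | 5
2 | 2
6 | 6
After ORDER BY (5 rows):
sales.qty | max_qty
1 | 1
2 | 2
5 | 5
6 | 6
8 | 8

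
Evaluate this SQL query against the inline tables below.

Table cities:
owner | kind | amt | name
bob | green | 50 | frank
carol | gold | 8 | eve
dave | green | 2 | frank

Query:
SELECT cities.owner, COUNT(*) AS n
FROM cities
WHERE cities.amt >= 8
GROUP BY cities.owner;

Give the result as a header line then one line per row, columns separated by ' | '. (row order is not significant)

== RESULT ==
cities.owner | n
bob | 1
carol | 1

Derivation:
After WHERE (2 rows):
cities.owner | cities.kind | cities.amt | cities.name
bob | green | 50 | frank
carol | gold | 8 | eve
After GROUP BY (2 rows):
cities.owner | n
bob | 1
carol | 1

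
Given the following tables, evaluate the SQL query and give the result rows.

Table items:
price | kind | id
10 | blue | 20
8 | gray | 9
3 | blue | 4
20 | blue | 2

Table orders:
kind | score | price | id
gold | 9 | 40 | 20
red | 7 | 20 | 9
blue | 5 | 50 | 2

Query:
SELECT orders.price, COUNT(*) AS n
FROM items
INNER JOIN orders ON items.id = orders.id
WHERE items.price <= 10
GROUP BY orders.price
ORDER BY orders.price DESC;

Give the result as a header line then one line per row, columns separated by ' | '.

== RESULT ==
orders.price | n
40 | 1
20 | 1

Derivation:
After JOIN orders (3 rows):
items.price | items.kind | items.id | orders.kind | orders.score | orders.price | orders.id
10 | blue | 20 | gold | 9 | 40 | 20
8 | gray | 9 | red | 7 | 20 | 9
20 | blue | 2 | blue | 5 | 50 | 2
After WHERE (2 rows):
items.price | items.kind | items.id | orders.kind | orders.score | orders.price | orders.id
10 | blue | 20 | gold | 9 | 40 | 20
8 | gray | 9 | red | 7 | 20 | 9
After GROUP BY (2 rows):
orders.price | n
40 | 1
20 | 1
After ORDER BY (2 rows):
orders.price | n
40 | 1
20 | 1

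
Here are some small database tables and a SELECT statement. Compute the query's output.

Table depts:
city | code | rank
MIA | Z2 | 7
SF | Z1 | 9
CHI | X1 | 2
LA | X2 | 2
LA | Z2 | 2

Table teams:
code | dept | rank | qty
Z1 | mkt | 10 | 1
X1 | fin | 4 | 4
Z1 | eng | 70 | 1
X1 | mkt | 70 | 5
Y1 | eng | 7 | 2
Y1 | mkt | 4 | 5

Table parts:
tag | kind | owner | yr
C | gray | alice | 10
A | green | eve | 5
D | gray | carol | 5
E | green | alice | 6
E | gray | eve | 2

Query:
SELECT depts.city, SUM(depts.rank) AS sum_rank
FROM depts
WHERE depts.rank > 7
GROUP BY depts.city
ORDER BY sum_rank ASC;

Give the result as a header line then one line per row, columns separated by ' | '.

== RESULT ==
depts.city | sum_rank
SF | 9

Derivation:
After WHERE (1 rows):
depts.city | depts.code | depts.rank
SF | Z1 | 9
After GROUP BY (1 rows):
depts.city | sum_rank
SF | 9
After ORDER BY (1 rows):
depts.city | sum_rank
SF | 9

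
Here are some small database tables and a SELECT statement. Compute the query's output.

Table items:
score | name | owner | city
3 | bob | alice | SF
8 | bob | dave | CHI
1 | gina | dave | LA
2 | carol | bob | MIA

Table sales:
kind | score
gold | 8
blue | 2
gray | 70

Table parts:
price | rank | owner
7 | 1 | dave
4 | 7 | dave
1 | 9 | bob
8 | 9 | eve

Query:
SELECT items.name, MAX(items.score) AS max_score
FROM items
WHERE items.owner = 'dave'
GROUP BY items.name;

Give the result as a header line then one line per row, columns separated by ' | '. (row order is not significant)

== RESULT ==
items.name | max_score
bob | 8
gina | 1

Derivation:
After WHERE (2 rows):
items.score | items.name | items.owner | items.city
8 | bob | dave | CHI
1 | gina | dave | LA
After GROUP BY (2 rows):
items.name | max_score
bob | 8
gina | 1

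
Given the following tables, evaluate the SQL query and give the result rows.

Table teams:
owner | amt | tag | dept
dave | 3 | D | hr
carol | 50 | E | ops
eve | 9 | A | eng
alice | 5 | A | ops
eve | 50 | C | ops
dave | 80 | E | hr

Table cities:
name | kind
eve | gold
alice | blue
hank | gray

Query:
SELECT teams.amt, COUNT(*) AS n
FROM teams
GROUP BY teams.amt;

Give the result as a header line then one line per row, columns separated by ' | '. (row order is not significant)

After GROUP BY (5 rows):
teams.amt | n
3 | 1
50 | 2
9 | 1
5 | 1
80 | 1

== RESULT ==
teams.amt | n
3 | 1
50 | 2
9 | 1
5 | 1
80 | 1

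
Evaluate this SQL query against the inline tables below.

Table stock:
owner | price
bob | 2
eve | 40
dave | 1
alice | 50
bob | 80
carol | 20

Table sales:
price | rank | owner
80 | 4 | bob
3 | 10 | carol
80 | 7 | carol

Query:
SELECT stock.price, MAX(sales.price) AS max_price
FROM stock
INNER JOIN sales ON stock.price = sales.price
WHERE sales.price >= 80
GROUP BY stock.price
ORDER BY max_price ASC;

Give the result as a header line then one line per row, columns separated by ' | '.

After JOIN sales (2 rows):
stock.owner | stock.price | sales.price | sales.rank | sales.owner
bob | 80 | 80 | 4 | bob
bob | 80 | 80 | 7 | carol
After WHERE (2 rows):
stock.owner | stock.price | sales.price | sales.rank | sales.owner
bob | 80 | 80 | 4 | bob
bob | 80 | 80 | 7 | carol
After GROUP BY (1 rows):
stock.price | max_price
80 | 80
After ORDER BY (1 rows):
stock.price | max_price
80 | 80

== RESULT ==
stock.price | max_price
80 | 80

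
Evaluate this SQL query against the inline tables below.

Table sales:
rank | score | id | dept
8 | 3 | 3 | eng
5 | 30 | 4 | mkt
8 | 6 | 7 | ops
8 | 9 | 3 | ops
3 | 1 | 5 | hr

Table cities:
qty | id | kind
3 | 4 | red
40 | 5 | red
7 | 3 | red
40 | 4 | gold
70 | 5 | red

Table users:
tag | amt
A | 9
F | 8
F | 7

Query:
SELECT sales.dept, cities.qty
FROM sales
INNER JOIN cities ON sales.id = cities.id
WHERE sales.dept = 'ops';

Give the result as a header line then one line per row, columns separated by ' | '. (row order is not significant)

After JOIN cities (6 rows):
sales.rank | sales.score | sales.id | sales.dept | cities.qty | cities.id | cities.kind
8 | 3 | 3 | eng | 7 | 3 | red
5 | 30 | 4 | mkt | 3 | 4 | red
5 | 30 | 4 | mkt | 40 | 4 | gold
8 | 9 | 3 | ops | 7 | 3 | red
3 | 1 | 5 | hr | 40 | 5 | red
3 | 1 | 5 | hr | 70 | 5 | red
After WHERE (1 rows):
sales.rank | sales.score | sales.id | sales.dept | cities.qty | cities.id | cities.kind
8 | 9 | 3 | ops | 7 | 3 | red
After SELECT (1 rows):
sales.dept | cities.qty
ops | 7

== RESULT ==
sales.dept | cities.qty
ops | 7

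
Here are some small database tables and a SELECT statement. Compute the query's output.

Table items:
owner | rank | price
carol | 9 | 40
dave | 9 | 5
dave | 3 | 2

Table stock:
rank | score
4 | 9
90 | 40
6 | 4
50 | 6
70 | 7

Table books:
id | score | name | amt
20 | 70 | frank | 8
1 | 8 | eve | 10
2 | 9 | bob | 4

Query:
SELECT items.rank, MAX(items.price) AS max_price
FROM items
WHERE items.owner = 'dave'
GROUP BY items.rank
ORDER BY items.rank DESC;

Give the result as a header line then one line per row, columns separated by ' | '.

After WHERE (2 rows):
items.owner | items.rank | items.price
dave | 9 | 5
dave | 3 | 2
After GROUP BY (2 rows):
items.rank | max_price
9 | 5
3 | 2
After ORDER BY (2 rows):
items.rank | max_price
9 | 5
3 | 2

== RESULT ==
items.rank | max_price
9 | 5
3 | 2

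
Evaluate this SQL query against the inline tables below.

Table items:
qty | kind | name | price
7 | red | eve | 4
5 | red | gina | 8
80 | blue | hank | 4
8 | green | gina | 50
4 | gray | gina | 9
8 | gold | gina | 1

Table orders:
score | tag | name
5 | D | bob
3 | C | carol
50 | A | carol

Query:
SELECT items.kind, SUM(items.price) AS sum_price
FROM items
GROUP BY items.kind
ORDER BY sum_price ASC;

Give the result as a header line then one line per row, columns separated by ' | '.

After GROUP BY (5 rows):
items.kind | sum_price
red | 12
blue | 4
green | 50
gray | 9
gold | 1
After ORDER BY (5 rows):
items.kind | sum_price
gold | 1
blue | 4
gray | 9
red | 12
green | 50

== RESULT ==
items.kind | sum_price
gold | 1
blue | 4
gray | 9
red | 12
green | 50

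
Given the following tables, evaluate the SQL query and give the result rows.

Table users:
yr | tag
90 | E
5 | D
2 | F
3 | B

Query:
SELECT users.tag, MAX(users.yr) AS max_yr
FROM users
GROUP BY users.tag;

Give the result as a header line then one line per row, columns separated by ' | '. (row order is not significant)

After GROUP BY (4 rows):
users.tag | max_yr
E | 90
D | 5
F | 2
B | 3

== RESULT ==
users.tag | max_yr
E | 90
D | 5
F | 2
B | 3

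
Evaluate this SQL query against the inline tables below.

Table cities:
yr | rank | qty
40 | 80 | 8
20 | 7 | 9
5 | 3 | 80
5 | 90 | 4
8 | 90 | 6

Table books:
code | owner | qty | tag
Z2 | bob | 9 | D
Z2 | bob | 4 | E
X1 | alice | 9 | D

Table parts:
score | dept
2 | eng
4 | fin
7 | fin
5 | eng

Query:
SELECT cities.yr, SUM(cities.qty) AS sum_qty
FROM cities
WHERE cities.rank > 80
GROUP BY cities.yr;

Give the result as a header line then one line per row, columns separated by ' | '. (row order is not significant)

After WHERE (2 rows):
cities.yr | cities.rank | cities.qty
5 | 90 | 4
8 | 90 | 6
After GROUP BY (2 rows):
cities.yr | sum_qty
5 | 4
8 | 6

== RESULT ==
cities.yr | sum_qty
5 | 4
8 | 6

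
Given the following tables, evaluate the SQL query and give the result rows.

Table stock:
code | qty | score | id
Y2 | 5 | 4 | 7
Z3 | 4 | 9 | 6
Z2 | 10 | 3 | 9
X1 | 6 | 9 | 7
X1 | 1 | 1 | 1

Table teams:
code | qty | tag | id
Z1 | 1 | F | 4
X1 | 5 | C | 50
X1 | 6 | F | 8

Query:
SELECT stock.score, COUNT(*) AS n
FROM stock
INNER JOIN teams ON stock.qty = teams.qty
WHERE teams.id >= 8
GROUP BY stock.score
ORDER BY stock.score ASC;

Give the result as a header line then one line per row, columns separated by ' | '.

== RESULT ==
stock.score | n
4 | 1
9 | 1

Derivation:
After JOIN teams (3 rows):
stock.code | stock.qty | stock.score | stock.id | teams.code | teams.qty | teams.tag | teams.id
Y2 | 5 | 4 | 7 | X1 | 5 | C | 50
X1 | 6 | 9 | 7 | X1 | 6 | F | 8
X1 | 1 | 1 | 1 | Z1 | 1 | F | 4
After WHERE (2 rows):
stock.code | stock.qty | stock.score | stock.id | teams.code | teams.qty | teams.tag | teams.id
Y2 | 5 | 4 | 7 | X1 | 5 | C | 50
X1 | 6 | 9 | 7 | X1 | 6 | F | 8
After GROUP BY (2 rows):
stock.score | n
4 | 1
9 | 1
After ORDER BY (2 rows):
stock.score | n
4 | 1
9 | 1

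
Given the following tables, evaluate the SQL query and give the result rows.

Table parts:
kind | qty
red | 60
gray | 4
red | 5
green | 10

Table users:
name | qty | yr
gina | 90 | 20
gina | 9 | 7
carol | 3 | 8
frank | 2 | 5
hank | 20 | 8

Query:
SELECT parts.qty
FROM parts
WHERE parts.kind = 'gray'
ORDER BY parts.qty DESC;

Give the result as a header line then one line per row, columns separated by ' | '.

After WHERE (1 rows):
parts.kind | parts.qty
gray | 4
After SELECT (1 rows):
parts.qty
4
After ORDER BY (1 rows):
parts.qty
4

== RESULT ==
parts.qty
4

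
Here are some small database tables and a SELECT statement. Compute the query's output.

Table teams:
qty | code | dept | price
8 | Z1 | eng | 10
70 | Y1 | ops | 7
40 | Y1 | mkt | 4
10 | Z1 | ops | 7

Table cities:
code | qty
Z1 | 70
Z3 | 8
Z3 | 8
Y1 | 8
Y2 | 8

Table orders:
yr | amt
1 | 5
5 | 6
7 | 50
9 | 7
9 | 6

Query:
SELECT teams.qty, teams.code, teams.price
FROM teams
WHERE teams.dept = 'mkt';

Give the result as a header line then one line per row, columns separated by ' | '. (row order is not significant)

== RESULT ==
teams.qty | teams.code | teams.price
40 | Y1 | 4

Derivation:
After WHERE (1 rows):
teams.qty | teams.code | teams.dept | teams.price
40 | Y1 | mkt | 4
After SELECT (1 rows):
teams.qty | teams.code | teams.price
40 | Y1 | 4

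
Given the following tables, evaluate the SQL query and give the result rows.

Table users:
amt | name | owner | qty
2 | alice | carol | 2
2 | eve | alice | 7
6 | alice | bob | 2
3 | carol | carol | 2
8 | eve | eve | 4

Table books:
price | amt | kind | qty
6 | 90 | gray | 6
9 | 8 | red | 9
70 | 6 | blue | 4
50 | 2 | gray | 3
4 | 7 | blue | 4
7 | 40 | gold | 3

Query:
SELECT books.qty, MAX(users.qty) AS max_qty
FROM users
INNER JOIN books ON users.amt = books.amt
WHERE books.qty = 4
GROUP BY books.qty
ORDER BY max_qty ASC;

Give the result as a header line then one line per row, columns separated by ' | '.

== RESULT ==
books.qty | max_qty
4 | 2

Derivation:
After JOIN books (4 rows):
users.amt | users.name | users.owner | users.qty | books.price | books.amt | books.kind | books.qty
2 | alice | carol | 2 | 50 | 2 | gray | 3
2 | eve | alice | 7 | 50 | 2 | gray | 3
6 | alice | bob | 2 | 70 | 6 | blue | 4
8 | eve | eve | 4 | 9 | 8 | red | 9
After WHERE (1 rows):
users.amt | users.name | users.owner | users.qty | books.price | books.amt | books.kind | books.qty
6 | alice | bob | 2 | 70 | 6 | blue | 4
After GROUP BY (1 rows):
books.qty | max_qty
4 | 2
After ORDER BY (1 rows):
books.qty | max_qty
4 | 2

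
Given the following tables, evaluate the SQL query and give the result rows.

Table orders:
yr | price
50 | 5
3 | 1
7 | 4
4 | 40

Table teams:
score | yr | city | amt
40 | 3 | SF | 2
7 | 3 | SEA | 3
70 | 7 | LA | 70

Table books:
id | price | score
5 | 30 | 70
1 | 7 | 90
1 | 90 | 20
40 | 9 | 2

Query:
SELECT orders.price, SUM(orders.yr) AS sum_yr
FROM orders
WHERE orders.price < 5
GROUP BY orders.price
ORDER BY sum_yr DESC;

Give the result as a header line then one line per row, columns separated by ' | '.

== RESULT ==
orders.price | sum_yr
4 | 7
1 | 3

Derivation:
After WHERE (2 rows):
orders.yr | orders.price
3 | 1
7 | 4
After GROUP BY (2 rows):
orders.price | sum_yr
1 | 3
4 | 7
After ORDER BY (2 rows):
orders.price | sum_yr
4 | 7
1 | 3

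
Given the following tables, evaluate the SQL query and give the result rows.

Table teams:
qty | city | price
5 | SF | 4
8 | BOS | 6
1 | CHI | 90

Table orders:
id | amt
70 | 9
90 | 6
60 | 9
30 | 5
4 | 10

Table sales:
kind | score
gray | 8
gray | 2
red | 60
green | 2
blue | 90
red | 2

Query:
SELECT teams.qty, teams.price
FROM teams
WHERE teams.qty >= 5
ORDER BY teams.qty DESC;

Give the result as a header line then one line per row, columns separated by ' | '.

After WHERE (2 rows):
teams.qty | teams.city | teams.price
5 | SF | 4
8 | BOS | 6
After SELECT (2 rows):
teams.qty | teams.price
5 | 4
8 | 6
After ORDER BY (2 rows):
teams.qty | teams.price
8 | 6
5 | 4

== RESULT ==
teams.qty | teams.price
8 | 6
5 | 4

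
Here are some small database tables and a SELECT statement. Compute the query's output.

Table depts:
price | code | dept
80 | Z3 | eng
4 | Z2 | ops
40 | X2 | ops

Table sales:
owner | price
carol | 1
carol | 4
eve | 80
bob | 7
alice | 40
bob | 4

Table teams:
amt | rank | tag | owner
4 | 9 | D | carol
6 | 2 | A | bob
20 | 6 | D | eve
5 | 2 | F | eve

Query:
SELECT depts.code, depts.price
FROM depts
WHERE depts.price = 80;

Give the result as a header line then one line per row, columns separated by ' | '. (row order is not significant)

After WHERE (1 rows):
depts.price | depts.code | depts.dept
80 | Z3 | eng
After SELECT (1 rows):
depts.code | depts.price
Z3 | 80

== RESULT ==
depts.code | depts.price
Z3 | 80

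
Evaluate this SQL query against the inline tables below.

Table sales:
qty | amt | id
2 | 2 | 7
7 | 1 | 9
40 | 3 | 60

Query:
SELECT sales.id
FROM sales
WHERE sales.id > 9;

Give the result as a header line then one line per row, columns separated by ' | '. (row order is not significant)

== RESULT ==
sales.id
60

Derivation:
After WHERE (1 rows):
sales.qty | sales.amt | sales.id
40 | 3 | 60
After SELECT (1 rows):
sales.id
60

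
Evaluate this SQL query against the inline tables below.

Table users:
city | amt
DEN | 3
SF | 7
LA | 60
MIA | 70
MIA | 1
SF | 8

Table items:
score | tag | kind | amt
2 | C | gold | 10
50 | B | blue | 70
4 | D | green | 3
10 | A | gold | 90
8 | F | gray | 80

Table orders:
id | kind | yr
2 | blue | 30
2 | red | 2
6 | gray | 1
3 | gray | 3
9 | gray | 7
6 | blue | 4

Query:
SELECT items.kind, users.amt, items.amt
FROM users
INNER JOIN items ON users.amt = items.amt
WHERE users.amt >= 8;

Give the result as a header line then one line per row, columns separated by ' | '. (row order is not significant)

After JOIN items (2 rows):
users.city | users.amt | items.score | items.tag | items.kind | items.amt
DEN | 3 | 4 | D | green | 3
MIA | 70 | 50 | B | blue | 70
After WHERE (1 rows):
users.city | users.amt | items.score | items.tag | items.kind | items.amt
MIA | 70 | 50 | B | blue | 70
After SELECT (1 rows):
items.kind | users.amt | items.amt
blue | 70 | 70

== RESULT ==
items.kind | users.amt | items.amt
blue | 70 | 70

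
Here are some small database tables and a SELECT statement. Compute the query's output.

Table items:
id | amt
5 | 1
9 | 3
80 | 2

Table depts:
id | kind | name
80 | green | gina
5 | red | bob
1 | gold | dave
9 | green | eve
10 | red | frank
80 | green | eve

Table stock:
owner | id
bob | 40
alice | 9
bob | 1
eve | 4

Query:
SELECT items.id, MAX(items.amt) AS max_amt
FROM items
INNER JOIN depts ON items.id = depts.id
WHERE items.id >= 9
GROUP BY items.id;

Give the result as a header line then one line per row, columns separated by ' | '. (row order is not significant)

After JOIN depts (4 rows):
items.id | items.amt | depts.id | depts.kind | depts.name
5 | 1 | 5 | red | bob
9 | 3 | 9 | green | eve
80 | 2 | 80 | green | gina
80 | 2 | 80 | green | eve
After WHERE (3 rows):
items.id | items.amt | depts.id | depts.kind | depts.name
9 | 3 | 9 | green | eve
80 | 2 | 80 | green | gina
80 | 2 | 80 | green | eve
After GROUP BY (2 rows):
items.id | max_amt
9 | 3
80 | 2

== RESULT ==
items.id | max_amt
9 | 3
80 | 2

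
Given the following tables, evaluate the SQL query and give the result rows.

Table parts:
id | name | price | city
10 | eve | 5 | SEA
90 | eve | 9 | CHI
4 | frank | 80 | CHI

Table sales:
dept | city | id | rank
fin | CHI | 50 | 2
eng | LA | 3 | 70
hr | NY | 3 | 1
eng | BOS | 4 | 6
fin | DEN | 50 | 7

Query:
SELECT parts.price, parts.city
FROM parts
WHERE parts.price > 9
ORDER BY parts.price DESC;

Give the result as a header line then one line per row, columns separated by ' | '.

== RESULT ==
parts.price | parts.city
80 | CHI

Derivation:
After WHERE (1 rows):
parts.id | parts.name | parts.price | parts.city
4 | frank | 80 | CHI
After SELECT (1 rows):
parts.price | parts.city
80 | CHI
After ORDER BY (1 rows):
parts.price | parts.city
80 | CHI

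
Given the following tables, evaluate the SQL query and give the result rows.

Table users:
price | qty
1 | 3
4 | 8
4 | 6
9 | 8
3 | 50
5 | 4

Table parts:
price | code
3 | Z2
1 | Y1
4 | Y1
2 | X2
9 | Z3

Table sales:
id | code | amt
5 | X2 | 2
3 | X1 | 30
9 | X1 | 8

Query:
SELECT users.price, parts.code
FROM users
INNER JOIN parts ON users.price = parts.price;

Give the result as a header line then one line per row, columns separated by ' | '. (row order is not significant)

== RESULT ==
users.price | parts.code
1 | Y1
4 | Y1
4 | Y1
9 | Z3
3 | Z2

Derivation:
After JOIN parts (5 rows):
users.price | users.qty | parts.price | parts.code
1 | 3 | 1 | Y1
4 | 8 | 4 | Y1
4 | 6 | 4 | Y1
9 | 8 | 9 | Z3
3 | 50 | 3 | Z2
After SELECT (5 rows):
users.price | parts.code
1 | Y1
4 | Y1
4 | Y1
9 | Z3
3 | Z2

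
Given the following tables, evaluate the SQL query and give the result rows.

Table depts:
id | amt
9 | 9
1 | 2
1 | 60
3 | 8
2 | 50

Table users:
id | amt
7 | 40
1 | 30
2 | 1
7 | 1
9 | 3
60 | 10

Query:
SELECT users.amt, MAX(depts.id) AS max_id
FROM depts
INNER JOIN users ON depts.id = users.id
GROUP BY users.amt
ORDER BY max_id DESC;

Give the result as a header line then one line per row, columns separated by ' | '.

After JOIN users (4 rows):
depts.id | depts.amt | users.id | users.amt
9 | 9 | 9 | 3
1 | 2 | 1 | 30
1 | 60 | 1 | 30
2 | 50 | 2 | 1
After GROUP BY (3 rows):
users.amt | max_id
3 | 9
30 | 1
1 | 2
After ORDER BY (3 rows):
users.amt | max_id
3 | 9
1 | 2
30 | 1

== RESULT ==
users.amt | max_id
3 | 9
1 | 2
30 | 1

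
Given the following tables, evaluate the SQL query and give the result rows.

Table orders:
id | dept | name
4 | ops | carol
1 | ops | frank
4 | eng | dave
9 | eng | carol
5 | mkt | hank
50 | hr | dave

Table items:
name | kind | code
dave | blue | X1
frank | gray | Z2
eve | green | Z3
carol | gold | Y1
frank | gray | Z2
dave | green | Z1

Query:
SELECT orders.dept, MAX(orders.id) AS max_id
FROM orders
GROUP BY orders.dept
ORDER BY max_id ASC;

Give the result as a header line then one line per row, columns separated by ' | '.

== RESULT ==
orders.dept | max_id
ops | 4
mkt | 5
eng | 9
hr | 50

Derivation:
After GROUP BY (4 rows):
orders.dept | max_id
ops | 4
eng | 9
mkt | 5
hr | 50
After ORDER BY (4 rows):
orders.dept | max_id
ops | 4
mkt | 5
eng | 9
hr | 50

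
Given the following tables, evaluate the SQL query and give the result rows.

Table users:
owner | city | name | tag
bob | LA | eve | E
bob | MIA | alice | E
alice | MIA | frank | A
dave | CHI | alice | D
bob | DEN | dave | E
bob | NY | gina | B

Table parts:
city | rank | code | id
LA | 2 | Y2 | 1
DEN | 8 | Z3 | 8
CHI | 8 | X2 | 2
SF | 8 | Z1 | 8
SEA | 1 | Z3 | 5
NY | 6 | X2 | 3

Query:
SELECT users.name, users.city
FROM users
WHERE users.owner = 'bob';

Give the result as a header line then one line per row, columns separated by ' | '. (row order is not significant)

== RESULT ==
users.name | users.city
eve | LA
alice | MIA
dave | DEN
gina | NY

Derivation:
After WHERE (4 rows):
users.owner | users.city | users.name | users.tag
bob | LA | eve | E
bob | MIA | alice | E
bob | DEN | dave | E
bob | NY | gina | B
After SELECT (4 rows):
users.name | users.city
eve | LA
alice | MIA
dave | DEN
gina | NY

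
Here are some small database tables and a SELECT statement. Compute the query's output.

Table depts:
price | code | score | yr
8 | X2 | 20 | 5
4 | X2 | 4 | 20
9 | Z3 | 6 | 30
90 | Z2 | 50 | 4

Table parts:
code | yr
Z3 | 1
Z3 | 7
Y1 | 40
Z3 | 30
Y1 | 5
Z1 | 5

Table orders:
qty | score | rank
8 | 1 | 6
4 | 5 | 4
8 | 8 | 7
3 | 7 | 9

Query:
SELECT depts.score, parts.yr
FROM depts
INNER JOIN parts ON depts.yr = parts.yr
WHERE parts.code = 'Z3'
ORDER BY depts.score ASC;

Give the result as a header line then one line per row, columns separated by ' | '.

== RESULT ==
depts.score | parts.yr
6 | 30

Derivation:
After JOIN parts (3 rows):
depts.price | depts.code | depts.score | depts.yr | parts.code | parts.yr
8 | X2 | 20 | 5 | Y1 | 5
8 | X2 | 20 | 5 | Z1 | 5
9 | Z3 | 6 | 30 | Z3 | 30
After WHERE (1 rows):
depts.price | depts.code | depts.score | depts.yr | parts.code | parts.yr
9 | Z3 | 6 | 30 | Z3 | 30
After SELECT (1 rows):
depts.score | parts.yr
6 | 30
After ORDER BY (1 rows):
depts.score | parts.yr
6 | 30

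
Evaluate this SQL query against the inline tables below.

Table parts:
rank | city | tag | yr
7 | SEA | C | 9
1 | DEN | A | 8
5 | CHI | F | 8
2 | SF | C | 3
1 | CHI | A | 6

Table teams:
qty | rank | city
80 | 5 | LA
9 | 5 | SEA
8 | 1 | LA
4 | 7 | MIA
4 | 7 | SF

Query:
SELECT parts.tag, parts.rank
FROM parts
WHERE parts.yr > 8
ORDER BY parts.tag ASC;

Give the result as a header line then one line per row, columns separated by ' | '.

== RESULT ==
parts.tag | parts.rank
C | 7

Derivation:
After WHERE (1 rows):
parts.rank | parts.city | parts.tag | parts.yr
7 | SEA | C | 9
After SELECT (1 rows):
parts.tag | parts.rank
C | 7
After ORDER BY (1 rows):
parts.tag | parts.rank
C | 7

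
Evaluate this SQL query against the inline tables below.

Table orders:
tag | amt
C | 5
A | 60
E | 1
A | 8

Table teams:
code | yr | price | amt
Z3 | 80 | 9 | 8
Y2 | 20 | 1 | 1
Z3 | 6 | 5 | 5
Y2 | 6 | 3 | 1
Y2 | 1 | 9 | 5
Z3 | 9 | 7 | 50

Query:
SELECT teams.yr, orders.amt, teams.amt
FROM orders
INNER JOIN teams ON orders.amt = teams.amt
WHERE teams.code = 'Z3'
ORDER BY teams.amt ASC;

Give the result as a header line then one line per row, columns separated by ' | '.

After JOIN teams (5 rows):
orders.tag | orders.amt | teams.code | teams.yr | teams.price | teams.amt
C | 5 | Z3 | 6 | 5 | 5
C | 5 | Y2 | 1 | 9 | 5
E | 1 | Y2 | 20 | 1 | 1
E | 1 | Y2 | 6 | 3 | 1
A | 8 | Z3 | 80 | 9 | 8
After WHERE (2 rows):
orders.tag | orders.amt | teams.code | teams.yr | teams.price | teams.amt
C | 5 | Z3 | 6 | 5 | 5
A | 8 | Z3 | 80 | 9 | 8
After SELECT (2 rows):
teams.yr | orders.amt | teams.amt
6 | 5 | 5
80 | 8 | 8
After ORDER BY (2 rows):
teams.yr | orders.amt | teams.amt
6 | 5 | 5
80 | 8 | 8

== RESULT ==
teams.yr | orders.amt | teams.amt
6 | 5 | 5
80 | 8 | 8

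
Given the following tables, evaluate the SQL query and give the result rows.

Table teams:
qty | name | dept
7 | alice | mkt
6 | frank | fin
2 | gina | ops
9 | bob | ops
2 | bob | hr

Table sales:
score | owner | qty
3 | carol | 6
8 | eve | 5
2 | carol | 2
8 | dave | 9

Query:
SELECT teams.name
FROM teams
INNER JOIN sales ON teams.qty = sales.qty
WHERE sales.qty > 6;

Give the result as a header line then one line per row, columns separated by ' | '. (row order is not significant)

After JOIN sales (4 rows):
teams.qty | teams.name | teams.dept | sales.score | sales.owner | sales.qty
6 | frank | fin | 3 | carol | 6
2 | gina | ops | 2 | carol | 2
9 | bob | ops | 8 | dave | 9
2 | bob | hr | 2 | carol | 2
After WHERE (1 rows):
teams.qty | teams.name | teams.dept | sales.score | sales.owner | sales.qty
9 | bob | ops | 8 | dave | 9
After SELECT (1 rows):
teams.name
bob

== RESULT ==
teams.name
bob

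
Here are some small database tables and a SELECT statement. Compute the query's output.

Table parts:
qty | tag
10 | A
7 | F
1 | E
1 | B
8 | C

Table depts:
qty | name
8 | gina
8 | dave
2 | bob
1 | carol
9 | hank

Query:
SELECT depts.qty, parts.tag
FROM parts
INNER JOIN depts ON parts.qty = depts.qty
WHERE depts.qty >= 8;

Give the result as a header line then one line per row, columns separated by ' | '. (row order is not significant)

After JOIN depts (4 rows):
parts.qty | parts.tag | depts.qty | depts.name
1 | E | 1 | carol
1 | B | 1 | carol
8 | C | 8 | gina
8 | C | 8 | dave
After WHERE (2 rows):
parts.qty | parts.tag | depts.qty | depts.name
8 | C | 8 | gina
8 | C | 8 | dave
After SELECT (2 rows):
depts.qty | parts.tag
8 | C
8 | C

== RESULT ==
depts.qty | parts.tag
8 | C
8 | C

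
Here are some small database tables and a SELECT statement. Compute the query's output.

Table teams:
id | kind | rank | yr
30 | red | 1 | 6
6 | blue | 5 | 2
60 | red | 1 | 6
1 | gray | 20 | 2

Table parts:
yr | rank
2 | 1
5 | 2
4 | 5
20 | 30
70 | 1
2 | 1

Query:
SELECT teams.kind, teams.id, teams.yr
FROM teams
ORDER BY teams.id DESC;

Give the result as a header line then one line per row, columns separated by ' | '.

After SELECT (4 rows):
teams.kind | teams.id | teams.yr
red | 30 | 6
blue | 6 | 2
red | 60 | 6
gray | 1 | 2
After ORDER BY (4 rows):
teams.kind | teams.id | teams.yr
red | 60 | 6
red | 30 | 6
blue | 6 | 2
gray | 1 | 2

== RESULT ==
teams.kind | teams.id | teams.yr
red | 60 | 6
red | 30 | 6
blue | 6 | 2
gray | 1 | 2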